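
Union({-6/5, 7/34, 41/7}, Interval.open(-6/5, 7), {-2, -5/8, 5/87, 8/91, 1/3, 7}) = Union({-2}, Interval(-6/5, 7))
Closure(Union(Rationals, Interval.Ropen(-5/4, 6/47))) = Union(Interval(-oo, oo), Rationals)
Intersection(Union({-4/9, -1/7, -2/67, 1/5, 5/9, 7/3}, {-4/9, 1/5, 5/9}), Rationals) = {-4/9, -1/7, -2/67, 1/5, 5/9, 7/3}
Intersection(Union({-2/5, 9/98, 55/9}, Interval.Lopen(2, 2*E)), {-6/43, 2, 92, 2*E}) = {2*E}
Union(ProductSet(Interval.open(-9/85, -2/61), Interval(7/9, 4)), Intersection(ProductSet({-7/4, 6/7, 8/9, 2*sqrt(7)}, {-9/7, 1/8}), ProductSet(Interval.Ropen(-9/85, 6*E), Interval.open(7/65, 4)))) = Union(ProductSet({6/7, 8/9, 2*sqrt(7)}, {1/8}), ProductSet(Interval.open(-9/85, -2/61), Interval(7/9, 4)))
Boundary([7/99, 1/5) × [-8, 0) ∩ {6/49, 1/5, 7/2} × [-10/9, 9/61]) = {6/49} × [-10/9, 0]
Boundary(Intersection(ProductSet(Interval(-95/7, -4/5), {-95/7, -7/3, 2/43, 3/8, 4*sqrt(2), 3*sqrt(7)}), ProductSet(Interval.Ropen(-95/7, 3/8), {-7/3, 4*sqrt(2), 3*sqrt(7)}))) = ProductSet(Interval(-95/7, -4/5), {-7/3, 4*sqrt(2), 3*sqrt(7)})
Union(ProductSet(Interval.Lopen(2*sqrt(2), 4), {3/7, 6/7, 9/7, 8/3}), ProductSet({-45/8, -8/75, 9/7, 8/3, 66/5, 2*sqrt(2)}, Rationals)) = Union(ProductSet({-45/8, -8/75, 9/7, 8/3, 66/5, 2*sqrt(2)}, Rationals), ProductSet(Interval.Lopen(2*sqrt(2), 4), {3/7, 6/7, 9/7, 8/3}))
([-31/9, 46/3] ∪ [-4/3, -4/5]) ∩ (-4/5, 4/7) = (-4/5, 4/7)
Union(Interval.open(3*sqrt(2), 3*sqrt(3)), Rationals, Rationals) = Union(Interval.open(3*sqrt(2), 3*sqrt(3)), Rationals)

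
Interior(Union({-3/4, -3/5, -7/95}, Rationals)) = EmptySet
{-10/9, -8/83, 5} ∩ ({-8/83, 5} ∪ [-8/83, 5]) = {-8/83, 5}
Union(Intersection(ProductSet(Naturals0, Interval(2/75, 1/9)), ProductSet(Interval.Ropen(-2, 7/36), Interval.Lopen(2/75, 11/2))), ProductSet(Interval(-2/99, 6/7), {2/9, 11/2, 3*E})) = Union(ProductSet(Interval(-2/99, 6/7), {2/9, 11/2, 3*E}), ProductSet(Range(0, 1, 1), Interval.Lopen(2/75, 1/9)))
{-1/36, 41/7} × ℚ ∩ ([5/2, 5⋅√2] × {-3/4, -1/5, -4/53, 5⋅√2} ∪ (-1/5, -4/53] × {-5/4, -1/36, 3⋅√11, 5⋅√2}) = {41/7} × {-3/4, -1/5, -4/53}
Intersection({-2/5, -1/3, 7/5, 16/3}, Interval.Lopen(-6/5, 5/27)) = {-2/5, -1/3}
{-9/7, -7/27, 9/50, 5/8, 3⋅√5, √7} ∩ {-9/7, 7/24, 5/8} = {-9/7, 5/8}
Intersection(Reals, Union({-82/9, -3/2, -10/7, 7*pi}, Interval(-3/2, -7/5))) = Union({-82/9, 7*pi}, Interval(-3/2, -7/5))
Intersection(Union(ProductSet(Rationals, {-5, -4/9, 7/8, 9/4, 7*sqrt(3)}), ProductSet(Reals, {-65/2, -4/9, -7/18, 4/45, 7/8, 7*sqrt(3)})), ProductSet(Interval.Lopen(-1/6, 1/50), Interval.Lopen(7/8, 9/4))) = ProductSet(Intersection(Interval.Lopen(-1/6, 1/50), Rationals), {9/4})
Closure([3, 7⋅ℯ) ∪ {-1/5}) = {-1/5} ∪ [3, 7⋅ℯ]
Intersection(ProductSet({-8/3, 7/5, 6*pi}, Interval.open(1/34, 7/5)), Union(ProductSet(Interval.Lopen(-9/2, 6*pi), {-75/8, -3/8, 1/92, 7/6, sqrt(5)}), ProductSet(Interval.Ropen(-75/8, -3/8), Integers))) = Union(ProductSet({-8/3}, Range(1, 2, 1)), ProductSet({-8/3, 7/5, 6*pi}, {7/6}))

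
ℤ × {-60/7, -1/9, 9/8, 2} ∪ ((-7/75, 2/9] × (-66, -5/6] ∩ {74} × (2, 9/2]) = ℤ × {-60/7, -1/9, 9/8, 2}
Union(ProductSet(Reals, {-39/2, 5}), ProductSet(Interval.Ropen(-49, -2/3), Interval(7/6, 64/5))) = Union(ProductSet(Interval.Ropen(-49, -2/3), Interval(7/6, 64/5)), ProductSet(Reals, {-39/2, 5}))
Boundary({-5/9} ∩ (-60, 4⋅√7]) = {-5/9}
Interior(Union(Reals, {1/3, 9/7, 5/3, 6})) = Reals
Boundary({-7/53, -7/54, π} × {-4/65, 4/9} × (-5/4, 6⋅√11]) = {-7/53, -7/54, π} × {-4/65, 4/9} × [-5/4, 6⋅√11]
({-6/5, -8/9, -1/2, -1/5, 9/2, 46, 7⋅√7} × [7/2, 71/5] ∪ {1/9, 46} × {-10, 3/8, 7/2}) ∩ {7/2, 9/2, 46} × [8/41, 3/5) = {46} × {3/8}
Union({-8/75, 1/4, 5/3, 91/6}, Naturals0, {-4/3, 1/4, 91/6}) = Union({-4/3, -8/75, 1/4, 5/3, 91/6}, Naturals0)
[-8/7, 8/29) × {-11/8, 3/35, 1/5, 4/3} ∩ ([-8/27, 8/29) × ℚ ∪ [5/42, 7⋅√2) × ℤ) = [-8/27, 8/29) × {-11/8, 3/35, 1/5, 4/3}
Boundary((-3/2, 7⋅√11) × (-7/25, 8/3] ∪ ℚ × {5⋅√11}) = ((-∞, ∞) × {5⋅√11}) ∪ ({-3/2, 7⋅√11} × [-7/25, 8/3]) ∪ ([-3/2, 7⋅√11] × {-7/25, 8/3})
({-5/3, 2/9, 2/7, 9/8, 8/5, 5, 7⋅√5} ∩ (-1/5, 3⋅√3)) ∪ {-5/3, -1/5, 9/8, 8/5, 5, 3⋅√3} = {-5/3, -1/5, 2/9, 2/7, 9/8, 8/5, 5, 3⋅√3}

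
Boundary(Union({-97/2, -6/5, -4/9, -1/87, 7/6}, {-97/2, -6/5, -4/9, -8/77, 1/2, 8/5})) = {-97/2, -6/5, -4/9, -8/77, -1/87, 1/2, 7/6, 8/5}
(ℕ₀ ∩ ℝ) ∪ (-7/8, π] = (-7/8, π] ∪ ℕ₀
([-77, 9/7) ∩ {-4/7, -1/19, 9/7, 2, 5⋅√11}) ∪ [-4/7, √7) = [-4/7, √7)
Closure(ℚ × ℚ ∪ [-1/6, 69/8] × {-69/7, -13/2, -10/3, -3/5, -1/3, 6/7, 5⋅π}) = ℝ × ℝ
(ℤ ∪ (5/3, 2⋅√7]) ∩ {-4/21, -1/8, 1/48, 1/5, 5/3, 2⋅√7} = {2⋅√7}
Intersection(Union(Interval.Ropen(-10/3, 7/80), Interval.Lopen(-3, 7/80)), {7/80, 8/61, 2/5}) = {7/80}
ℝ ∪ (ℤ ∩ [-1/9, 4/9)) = ℝ ∪ {0}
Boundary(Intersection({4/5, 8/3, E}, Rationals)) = {4/5, 8/3}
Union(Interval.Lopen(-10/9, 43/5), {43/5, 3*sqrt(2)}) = Interval.Lopen(-10/9, 43/5)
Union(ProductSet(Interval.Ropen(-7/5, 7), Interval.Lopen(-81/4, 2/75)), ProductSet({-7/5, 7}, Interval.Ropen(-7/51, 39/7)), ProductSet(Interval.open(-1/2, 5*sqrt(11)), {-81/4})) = Union(ProductSet({-7/5, 7}, Interval.Ropen(-7/51, 39/7)), ProductSet(Interval.Ropen(-7/5, 7), Interval.Lopen(-81/4, 2/75)), ProductSet(Interval.open(-1/2, 5*sqrt(11)), {-81/4}))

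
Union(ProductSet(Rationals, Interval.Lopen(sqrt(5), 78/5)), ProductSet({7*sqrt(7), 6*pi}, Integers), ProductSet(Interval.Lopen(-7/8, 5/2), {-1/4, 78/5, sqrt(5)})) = Union(ProductSet({7*sqrt(7), 6*pi}, Integers), ProductSet(Interval.Lopen(-7/8, 5/2), {-1/4, 78/5, sqrt(5)}), ProductSet(Rationals, Interval.Lopen(sqrt(5), 78/5)))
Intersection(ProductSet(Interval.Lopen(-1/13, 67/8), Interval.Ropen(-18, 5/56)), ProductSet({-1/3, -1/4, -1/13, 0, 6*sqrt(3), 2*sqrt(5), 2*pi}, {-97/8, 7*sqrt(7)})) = ProductSet({0, 2*sqrt(5), 2*pi}, {-97/8})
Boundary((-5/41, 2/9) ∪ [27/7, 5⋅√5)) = {-5/41, 2/9, 27/7, 5⋅√5}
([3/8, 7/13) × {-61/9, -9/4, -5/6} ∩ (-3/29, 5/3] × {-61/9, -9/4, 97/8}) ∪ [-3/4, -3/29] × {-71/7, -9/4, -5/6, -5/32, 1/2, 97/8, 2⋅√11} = ([3/8, 7/13) × {-61/9, -9/4}) ∪ ([-3/4, -3/29] × {-71/7, -9/4, -5/6, -5/32, 1/2, 97/8, 2⋅√11})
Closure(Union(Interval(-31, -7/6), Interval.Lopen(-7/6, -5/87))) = Interval(-31, -5/87)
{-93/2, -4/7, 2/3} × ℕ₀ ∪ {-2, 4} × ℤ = ({-2, 4} × ℤ) ∪ ({-93/2, -4/7, 2/3} × ℕ₀)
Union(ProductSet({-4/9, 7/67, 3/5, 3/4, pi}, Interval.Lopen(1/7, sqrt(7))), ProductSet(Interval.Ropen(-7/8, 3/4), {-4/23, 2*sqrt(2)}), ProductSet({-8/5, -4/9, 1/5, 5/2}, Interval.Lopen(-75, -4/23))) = Union(ProductSet({-8/5, -4/9, 1/5, 5/2}, Interval.Lopen(-75, -4/23)), ProductSet({-4/9, 7/67, 3/5, 3/4, pi}, Interval.Lopen(1/7, sqrt(7))), ProductSet(Interval.Ropen(-7/8, 3/4), {-4/23, 2*sqrt(2)}))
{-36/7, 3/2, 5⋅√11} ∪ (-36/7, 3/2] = [-36/7, 3/2] ∪ {5⋅√11}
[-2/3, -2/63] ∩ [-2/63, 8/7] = {-2/63}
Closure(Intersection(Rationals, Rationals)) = Reals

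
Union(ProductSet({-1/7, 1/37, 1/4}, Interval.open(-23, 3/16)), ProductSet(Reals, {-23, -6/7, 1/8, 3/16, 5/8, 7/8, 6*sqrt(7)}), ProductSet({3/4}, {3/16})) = Union(ProductSet({-1/7, 1/37, 1/4}, Interval.open(-23, 3/16)), ProductSet(Reals, {-23, -6/7, 1/8, 3/16, 5/8, 7/8, 6*sqrt(7)}))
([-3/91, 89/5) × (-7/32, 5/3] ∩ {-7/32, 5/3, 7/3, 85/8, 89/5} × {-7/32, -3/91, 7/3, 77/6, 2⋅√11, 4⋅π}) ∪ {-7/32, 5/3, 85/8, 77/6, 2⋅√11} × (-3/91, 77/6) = ({5/3, 7/3, 85/8} × {-3/91}) ∪ ({-7/32, 5/3, 85/8, 77/6, 2⋅√11} × (-3/91, 77/6))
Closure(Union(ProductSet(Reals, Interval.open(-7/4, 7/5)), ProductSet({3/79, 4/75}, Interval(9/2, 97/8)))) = Union(ProductSet({3/79, 4/75}, Interval(9/2, 97/8)), ProductSet(Reals, Interval(-7/4, 7/5)))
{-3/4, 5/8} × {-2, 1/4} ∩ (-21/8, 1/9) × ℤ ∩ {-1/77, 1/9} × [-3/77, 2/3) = ∅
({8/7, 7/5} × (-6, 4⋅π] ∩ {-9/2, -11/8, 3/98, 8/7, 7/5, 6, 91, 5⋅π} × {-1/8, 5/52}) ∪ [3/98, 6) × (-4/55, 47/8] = ({8/7, 7/5} × {-1/8, 5/52}) ∪ ([3/98, 6) × (-4/55, 47/8])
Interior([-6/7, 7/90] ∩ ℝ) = (-6/7, 7/90)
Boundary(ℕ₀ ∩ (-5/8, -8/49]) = ∅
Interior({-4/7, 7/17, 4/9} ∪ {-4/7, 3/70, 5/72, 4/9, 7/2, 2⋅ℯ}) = ∅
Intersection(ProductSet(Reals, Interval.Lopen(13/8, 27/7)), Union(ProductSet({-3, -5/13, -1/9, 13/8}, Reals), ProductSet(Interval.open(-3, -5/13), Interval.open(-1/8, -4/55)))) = ProductSet({-3, -5/13, -1/9, 13/8}, Interval.Lopen(13/8, 27/7))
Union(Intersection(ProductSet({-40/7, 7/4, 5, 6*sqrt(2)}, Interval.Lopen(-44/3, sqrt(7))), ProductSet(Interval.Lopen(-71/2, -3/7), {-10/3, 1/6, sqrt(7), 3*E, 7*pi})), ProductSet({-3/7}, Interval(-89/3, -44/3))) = Union(ProductSet({-40/7}, {-10/3, 1/6, sqrt(7)}), ProductSet({-3/7}, Interval(-89/3, -44/3)))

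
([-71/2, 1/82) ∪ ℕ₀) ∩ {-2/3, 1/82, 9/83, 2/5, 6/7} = {-2/3}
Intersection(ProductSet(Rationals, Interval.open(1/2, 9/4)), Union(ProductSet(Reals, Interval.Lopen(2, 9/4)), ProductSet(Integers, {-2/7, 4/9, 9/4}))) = ProductSet(Rationals, Interval.open(2, 9/4))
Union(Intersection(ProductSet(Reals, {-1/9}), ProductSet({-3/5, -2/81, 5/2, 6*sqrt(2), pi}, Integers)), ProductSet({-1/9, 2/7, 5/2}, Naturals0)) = ProductSet({-1/9, 2/7, 5/2}, Naturals0)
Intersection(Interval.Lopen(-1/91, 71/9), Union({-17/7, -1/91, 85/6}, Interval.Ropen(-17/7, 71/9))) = Interval.open(-1/91, 71/9)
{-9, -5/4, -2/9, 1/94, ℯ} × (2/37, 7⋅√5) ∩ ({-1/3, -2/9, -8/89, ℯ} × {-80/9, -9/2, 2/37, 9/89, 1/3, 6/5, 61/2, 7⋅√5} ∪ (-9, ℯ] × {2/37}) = {-2/9, ℯ} × {9/89, 1/3, 6/5}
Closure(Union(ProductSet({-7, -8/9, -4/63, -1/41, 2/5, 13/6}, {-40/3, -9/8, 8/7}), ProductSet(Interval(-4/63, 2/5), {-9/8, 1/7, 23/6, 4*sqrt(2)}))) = Union(ProductSet({-7, -8/9, -4/63, -1/41, 2/5, 13/6}, {-40/3, -9/8, 8/7}), ProductSet(Interval(-4/63, 2/5), {-9/8, 1/7, 23/6, 4*sqrt(2)}))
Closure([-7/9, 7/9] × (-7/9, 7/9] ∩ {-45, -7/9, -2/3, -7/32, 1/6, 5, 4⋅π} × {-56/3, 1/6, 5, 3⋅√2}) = {-7/9, -2/3, -7/32, 1/6} × {1/6}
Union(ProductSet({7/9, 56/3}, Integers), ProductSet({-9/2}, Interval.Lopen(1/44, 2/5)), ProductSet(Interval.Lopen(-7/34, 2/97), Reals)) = Union(ProductSet({-9/2}, Interval.Lopen(1/44, 2/5)), ProductSet({7/9, 56/3}, Integers), ProductSet(Interval.Lopen(-7/34, 2/97), Reals))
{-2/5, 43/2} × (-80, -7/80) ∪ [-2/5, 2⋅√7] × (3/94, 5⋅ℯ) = ({-2/5, 43/2} × (-80, -7/80)) ∪ ([-2/5, 2⋅√7] × (3/94, 5⋅ℯ))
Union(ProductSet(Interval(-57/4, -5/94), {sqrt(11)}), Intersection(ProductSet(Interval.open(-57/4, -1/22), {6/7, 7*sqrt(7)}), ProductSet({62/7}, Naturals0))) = ProductSet(Interval(-57/4, -5/94), {sqrt(11)})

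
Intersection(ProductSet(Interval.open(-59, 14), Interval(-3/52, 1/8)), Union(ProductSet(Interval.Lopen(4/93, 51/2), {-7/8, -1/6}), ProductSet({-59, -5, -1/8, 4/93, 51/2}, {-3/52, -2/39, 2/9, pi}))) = ProductSet({-5, -1/8, 4/93}, {-3/52, -2/39})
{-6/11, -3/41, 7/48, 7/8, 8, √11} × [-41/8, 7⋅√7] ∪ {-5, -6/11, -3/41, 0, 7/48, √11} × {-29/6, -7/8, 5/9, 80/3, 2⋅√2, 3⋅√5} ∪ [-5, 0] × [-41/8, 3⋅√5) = ([-5, 0] × [-41/8, 3⋅√5)) ∪ ({-6/11, -3/41, 7/48, 7/8, 8, √11} × [-41/8, 7⋅√7]) ∪ ({-5, -6/11, -3/41, 0, 7/48, √11} × {-29/6, -7/8, 5/9, 80/3, 2⋅√2, 3⋅√5})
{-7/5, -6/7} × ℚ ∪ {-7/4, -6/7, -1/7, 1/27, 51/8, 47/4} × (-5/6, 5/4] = ({-7/5, -6/7} × ℚ) ∪ ({-7/4, -6/7, -1/7, 1/27, 51/8, 47/4} × (-5/6, 5/4])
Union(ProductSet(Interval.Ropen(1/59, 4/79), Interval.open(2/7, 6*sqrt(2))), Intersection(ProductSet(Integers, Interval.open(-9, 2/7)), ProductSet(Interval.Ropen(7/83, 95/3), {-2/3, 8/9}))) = Union(ProductSet(Interval.Ropen(1/59, 4/79), Interval.open(2/7, 6*sqrt(2))), ProductSet(Range(1, 32, 1), {-2/3}))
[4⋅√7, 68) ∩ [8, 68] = [4⋅√7, 68)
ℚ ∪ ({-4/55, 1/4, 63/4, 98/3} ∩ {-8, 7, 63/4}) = ℚ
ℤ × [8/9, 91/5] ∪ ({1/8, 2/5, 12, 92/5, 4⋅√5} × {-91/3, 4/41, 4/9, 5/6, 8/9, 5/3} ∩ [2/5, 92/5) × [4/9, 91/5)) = (ℤ × [8/9, 91/5]) ∪ ({2/5, 12, 4⋅√5} × {4/9, 5/6, 8/9, 5/3})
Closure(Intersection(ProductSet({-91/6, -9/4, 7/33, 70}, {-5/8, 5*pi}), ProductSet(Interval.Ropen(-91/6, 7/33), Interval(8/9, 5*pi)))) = ProductSet({-91/6, -9/4}, {5*pi})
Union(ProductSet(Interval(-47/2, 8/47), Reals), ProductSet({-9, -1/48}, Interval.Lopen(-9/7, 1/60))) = ProductSet(Interval(-47/2, 8/47), Reals)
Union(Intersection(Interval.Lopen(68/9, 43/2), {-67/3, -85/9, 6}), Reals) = Reals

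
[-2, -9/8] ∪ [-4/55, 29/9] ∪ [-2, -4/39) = [-2, -4/39) ∪ [-4/55, 29/9]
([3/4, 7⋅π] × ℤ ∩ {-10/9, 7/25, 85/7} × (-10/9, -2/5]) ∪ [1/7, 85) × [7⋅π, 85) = ({85/7} × {-1}) ∪ ([1/7, 85) × [7⋅π, 85))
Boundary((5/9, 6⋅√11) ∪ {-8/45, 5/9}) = {-8/45, 5/9, 6⋅√11}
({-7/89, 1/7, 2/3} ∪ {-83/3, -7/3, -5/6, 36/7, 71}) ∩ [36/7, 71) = {36/7}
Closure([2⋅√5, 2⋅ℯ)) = [2⋅√5, 2⋅ℯ]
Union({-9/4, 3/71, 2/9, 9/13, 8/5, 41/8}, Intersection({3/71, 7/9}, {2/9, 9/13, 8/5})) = {-9/4, 3/71, 2/9, 9/13, 8/5, 41/8}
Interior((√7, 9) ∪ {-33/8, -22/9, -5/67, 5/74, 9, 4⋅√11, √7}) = (√7, 9)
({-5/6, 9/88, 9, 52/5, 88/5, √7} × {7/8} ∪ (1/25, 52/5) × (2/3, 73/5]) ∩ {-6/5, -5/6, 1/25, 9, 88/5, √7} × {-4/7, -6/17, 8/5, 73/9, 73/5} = {9, √7} × {8/5, 73/9, 73/5}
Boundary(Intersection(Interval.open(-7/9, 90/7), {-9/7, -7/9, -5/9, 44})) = {-5/9}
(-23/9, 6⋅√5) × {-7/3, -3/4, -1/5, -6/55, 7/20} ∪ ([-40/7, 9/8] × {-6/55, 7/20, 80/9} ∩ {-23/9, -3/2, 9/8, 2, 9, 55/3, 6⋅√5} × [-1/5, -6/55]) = ({-23/9, -3/2, 9/8} × {-6/55}) ∪ ((-23/9, 6⋅√5) × {-7/3, -3/4, -1/5, -6/55, 7/20})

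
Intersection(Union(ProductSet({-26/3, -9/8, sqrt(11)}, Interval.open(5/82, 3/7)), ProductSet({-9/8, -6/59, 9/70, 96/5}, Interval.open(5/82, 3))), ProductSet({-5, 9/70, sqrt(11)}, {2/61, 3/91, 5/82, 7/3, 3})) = ProductSet({9/70}, {7/3})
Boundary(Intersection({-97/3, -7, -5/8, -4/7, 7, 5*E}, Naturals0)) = {7}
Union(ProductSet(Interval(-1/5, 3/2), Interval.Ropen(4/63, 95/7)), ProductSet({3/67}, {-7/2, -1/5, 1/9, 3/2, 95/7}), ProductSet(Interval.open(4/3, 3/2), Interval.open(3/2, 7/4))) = Union(ProductSet({3/67}, {-7/2, -1/5, 1/9, 3/2, 95/7}), ProductSet(Interval(-1/5, 3/2), Interval.Ropen(4/63, 95/7)))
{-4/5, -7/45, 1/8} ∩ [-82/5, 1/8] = {-4/5, -7/45, 1/8}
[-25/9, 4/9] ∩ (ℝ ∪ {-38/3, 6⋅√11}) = [-25/9, 4/9]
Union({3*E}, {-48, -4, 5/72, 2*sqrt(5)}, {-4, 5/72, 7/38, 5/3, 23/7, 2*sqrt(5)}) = {-48, -4, 5/72, 7/38, 5/3, 23/7, 2*sqrt(5), 3*E}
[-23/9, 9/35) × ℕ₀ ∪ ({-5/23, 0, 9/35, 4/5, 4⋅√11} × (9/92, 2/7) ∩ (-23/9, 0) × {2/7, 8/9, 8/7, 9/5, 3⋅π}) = [-23/9, 9/35) × ℕ₀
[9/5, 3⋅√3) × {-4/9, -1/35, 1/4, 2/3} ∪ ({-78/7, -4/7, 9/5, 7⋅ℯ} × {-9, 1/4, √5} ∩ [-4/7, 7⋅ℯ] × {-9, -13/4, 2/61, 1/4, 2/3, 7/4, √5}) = ({-4/7, 9/5, 7⋅ℯ} × {-9, 1/4, √5}) ∪ ([9/5, 3⋅√3) × {-4/9, -1/35, 1/4, 2/3})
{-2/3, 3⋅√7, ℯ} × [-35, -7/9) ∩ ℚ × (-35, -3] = {-2/3} × (-35, -3]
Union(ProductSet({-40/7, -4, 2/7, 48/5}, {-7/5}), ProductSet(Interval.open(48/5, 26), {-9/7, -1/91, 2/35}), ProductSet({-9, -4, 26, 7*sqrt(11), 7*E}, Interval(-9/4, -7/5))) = Union(ProductSet({-40/7, -4, 2/7, 48/5}, {-7/5}), ProductSet({-9, -4, 26, 7*sqrt(11), 7*E}, Interval(-9/4, -7/5)), ProductSet(Interval.open(48/5, 26), {-9/7, -1/91, 2/35}))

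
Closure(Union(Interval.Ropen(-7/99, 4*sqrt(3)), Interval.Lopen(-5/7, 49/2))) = Interval(-5/7, 49/2)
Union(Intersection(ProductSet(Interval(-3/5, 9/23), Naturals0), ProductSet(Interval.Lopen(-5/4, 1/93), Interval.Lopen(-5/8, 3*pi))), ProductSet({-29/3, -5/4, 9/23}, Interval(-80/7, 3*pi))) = Union(ProductSet({-29/3, -5/4, 9/23}, Interval(-80/7, 3*pi)), ProductSet(Interval(-3/5, 1/93), Range(0, 10, 1)))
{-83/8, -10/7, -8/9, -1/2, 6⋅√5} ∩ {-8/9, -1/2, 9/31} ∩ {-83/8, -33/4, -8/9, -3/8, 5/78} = {-8/9}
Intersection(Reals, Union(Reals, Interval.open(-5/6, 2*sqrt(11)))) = Reals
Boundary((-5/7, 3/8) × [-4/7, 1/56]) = ({-5/7, 3/8} × [-4/7, 1/56]) ∪ ([-5/7, 3/8] × {-4/7, 1/56})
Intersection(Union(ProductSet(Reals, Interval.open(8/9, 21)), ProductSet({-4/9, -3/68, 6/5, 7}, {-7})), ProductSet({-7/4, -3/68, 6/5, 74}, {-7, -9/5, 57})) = ProductSet({-3/68, 6/5}, {-7})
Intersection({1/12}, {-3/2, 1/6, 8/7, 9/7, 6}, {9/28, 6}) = EmptySet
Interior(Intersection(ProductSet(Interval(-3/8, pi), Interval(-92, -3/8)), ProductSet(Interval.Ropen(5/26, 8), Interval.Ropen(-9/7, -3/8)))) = ProductSet(Interval.open(5/26, pi), Interval.open(-9/7, -3/8))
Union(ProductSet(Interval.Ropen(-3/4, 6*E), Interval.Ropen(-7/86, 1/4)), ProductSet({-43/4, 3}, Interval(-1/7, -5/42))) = Union(ProductSet({-43/4, 3}, Interval(-1/7, -5/42)), ProductSet(Interval.Ropen(-3/4, 6*E), Interval.Ropen(-7/86, 1/4)))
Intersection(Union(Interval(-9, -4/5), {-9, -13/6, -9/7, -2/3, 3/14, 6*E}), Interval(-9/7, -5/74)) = Union({-2/3}, Interval(-9/7, -4/5))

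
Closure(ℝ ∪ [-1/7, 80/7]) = (-∞, ∞)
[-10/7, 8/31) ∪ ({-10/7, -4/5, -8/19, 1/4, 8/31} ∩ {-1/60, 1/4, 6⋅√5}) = [-10/7, 8/31)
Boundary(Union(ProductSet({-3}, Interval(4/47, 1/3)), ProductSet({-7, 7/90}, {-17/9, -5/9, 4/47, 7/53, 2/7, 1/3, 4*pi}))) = Union(ProductSet({-3}, Interval(4/47, 1/3)), ProductSet({-7, 7/90}, {-17/9, -5/9, 4/47, 7/53, 2/7, 1/3, 4*pi}))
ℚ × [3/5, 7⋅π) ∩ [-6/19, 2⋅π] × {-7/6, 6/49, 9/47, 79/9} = (ℚ ∩ [-6/19, 2⋅π]) × {79/9}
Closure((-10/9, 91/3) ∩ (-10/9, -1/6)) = [-10/9, -1/6]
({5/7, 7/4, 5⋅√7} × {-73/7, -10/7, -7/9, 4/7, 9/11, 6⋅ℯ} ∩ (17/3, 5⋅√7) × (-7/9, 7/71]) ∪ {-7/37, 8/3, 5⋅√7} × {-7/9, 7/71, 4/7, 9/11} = {-7/37, 8/3, 5⋅√7} × {-7/9, 7/71, 4/7, 9/11}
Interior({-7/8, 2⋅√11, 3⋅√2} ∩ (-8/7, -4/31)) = ∅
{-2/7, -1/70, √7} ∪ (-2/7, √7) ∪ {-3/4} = {-3/4} ∪ [-2/7, √7]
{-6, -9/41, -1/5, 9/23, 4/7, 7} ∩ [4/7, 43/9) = {4/7}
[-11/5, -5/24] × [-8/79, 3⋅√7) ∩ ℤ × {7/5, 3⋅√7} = {-2, -1} × {7/5}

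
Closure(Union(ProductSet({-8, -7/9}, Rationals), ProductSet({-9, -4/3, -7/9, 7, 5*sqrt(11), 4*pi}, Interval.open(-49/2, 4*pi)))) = Union(ProductSet({-8, -7/9}, Reals), ProductSet({-9, -4/3, -7/9, 7, 5*sqrt(11), 4*pi}, Interval(-49/2, 4*pi)))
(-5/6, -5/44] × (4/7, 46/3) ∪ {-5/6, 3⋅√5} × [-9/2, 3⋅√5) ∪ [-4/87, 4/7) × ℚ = ([-4/87, 4/7) × ℚ) ∪ ((-5/6, -5/44] × (4/7, 46/3)) ∪ ({-5/6, 3⋅√5} × [-9/2, 3⋅√5))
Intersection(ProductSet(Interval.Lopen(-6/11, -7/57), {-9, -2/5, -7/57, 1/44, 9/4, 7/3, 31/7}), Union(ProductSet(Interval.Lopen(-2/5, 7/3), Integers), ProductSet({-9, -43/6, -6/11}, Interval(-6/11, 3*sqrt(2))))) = ProductSet(Interval.Lopen(-2/5, -7/57), {-9})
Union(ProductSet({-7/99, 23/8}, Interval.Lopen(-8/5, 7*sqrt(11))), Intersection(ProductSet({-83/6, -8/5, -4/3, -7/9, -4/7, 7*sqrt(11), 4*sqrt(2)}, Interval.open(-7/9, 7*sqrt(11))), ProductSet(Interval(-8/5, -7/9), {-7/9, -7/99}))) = Union(ProductSet({-7/99, 23/8}, Interval.Lopen(-8/5, 7*sqrt(11))), ProductSet({-8/5, -4/3, -7/9}, {-7/99}))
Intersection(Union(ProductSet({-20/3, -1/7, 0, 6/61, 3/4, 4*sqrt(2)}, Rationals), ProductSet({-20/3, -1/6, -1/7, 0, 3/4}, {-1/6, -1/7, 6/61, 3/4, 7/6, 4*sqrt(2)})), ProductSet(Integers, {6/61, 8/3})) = ProductSet({0}, {6/61, 8/3})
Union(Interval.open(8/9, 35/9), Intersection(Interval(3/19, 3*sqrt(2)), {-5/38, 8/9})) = Interval.Ropen(8/9, 35/9)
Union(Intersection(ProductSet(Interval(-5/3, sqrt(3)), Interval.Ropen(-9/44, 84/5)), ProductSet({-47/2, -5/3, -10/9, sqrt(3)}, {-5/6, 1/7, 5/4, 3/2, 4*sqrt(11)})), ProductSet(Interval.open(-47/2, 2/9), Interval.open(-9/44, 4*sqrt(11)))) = Union(ProductSet({-5/3, -10/9, sqrt(3)}, {1/7, 5/4, 3/2, 4*sqrt(11)}), ProductSet(Interval.open(-47/2, 2/9), Interval.open(-9/44, 4*sqrt(11))))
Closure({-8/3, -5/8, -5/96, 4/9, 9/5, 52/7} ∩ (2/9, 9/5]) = {4/9, 9/5}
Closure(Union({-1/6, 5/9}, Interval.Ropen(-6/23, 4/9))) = Union({5/9}, Interval(-6/23, 4/9))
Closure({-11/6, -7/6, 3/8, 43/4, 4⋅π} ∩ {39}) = ∅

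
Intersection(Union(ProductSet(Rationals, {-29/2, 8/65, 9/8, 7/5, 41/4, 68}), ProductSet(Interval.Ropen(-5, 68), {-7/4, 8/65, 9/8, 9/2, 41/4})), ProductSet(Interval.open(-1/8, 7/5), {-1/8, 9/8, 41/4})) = ProductSet(Interval.open(-1/8, 7/5), {9/8, 41/4})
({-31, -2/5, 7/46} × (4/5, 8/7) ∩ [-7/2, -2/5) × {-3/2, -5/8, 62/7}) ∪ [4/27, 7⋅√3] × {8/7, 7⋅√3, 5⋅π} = [4/27, 7⋅√3] × {8/7, 7⋅√3, 5⋅π}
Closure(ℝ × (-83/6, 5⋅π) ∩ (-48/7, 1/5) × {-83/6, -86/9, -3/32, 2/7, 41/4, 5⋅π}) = [-48/7, 1/5] × {-86/9, -3/32, 2/7, 41/4}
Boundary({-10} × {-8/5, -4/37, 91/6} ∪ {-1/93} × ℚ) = ({-1/93} × ℝ) ∪ ({-10} × {-8/5, -4/37, 91/6})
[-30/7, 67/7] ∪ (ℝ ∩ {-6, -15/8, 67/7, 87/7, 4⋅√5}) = {-6, 87/7} ∪ [-30/7, 67/7]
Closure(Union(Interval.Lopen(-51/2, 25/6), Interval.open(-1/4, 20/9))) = Interval(-51/2, 25/6)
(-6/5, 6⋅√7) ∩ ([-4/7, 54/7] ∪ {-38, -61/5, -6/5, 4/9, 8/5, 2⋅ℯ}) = [-4/7, 54/7]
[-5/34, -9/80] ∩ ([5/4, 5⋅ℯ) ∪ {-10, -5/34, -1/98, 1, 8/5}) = {-5/34}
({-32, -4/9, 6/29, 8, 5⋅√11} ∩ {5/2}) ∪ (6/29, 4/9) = (6/29, 4/9)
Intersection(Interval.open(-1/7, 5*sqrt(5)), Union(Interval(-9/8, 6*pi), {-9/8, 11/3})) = Interval.open(-1/7, 5*sqrt(5))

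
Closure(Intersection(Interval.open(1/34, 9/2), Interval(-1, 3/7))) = Interval(1/34, 3/7)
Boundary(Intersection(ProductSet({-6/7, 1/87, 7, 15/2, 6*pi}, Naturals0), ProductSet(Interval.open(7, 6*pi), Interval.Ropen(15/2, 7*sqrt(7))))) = ProductSet({15/2}, Range(8, 19, 1))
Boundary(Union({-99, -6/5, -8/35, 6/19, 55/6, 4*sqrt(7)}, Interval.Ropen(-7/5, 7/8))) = {-99, -7/5, 7/8, 55/6, 4*sqrt(7)}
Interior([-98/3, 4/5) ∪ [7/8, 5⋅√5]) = (-98/3, 4/5) ∪ (7/8, 5⋅√5)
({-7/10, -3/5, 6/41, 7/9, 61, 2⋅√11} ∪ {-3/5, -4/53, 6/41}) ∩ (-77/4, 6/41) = {-7/10, -3/5, -4/53}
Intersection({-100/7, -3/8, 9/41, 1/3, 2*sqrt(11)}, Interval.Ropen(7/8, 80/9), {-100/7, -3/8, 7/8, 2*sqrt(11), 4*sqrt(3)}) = {2*sqrt(11)}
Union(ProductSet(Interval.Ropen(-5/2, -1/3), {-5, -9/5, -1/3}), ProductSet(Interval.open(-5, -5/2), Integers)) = Union(ProductSet(Interval.open(-5, -5/2), Integers), ProductSet(Interval.Ropen(-5/2, -1/3), {-5, -9/5, -1/3}))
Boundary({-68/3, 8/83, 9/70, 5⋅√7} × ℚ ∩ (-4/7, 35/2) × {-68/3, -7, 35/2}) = {8/83, 9/70, 5⋅√7} × {-68/3, -7, 35/2}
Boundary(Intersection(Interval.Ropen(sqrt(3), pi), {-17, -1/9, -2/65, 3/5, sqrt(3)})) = {sqrt(3)}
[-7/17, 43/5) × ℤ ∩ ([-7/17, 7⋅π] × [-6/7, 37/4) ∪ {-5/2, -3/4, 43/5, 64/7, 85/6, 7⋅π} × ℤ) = [-7/17, 43/5) × {0, 1, …, 9}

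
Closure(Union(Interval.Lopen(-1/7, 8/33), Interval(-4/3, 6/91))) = Interval(-4/3, 8/33)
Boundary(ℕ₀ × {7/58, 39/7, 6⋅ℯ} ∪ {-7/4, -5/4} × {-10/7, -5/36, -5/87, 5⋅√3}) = (ℕ₀ × {7/58, 39/7, 6⋅ℯ}) ∪ ({-7/4, -5/4} × {-10/7, -5/36, -5/87, 5⋅√3})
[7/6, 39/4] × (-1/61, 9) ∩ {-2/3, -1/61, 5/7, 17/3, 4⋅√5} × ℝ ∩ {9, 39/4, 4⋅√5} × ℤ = {4⋅√5} × {0, 1, …, 8}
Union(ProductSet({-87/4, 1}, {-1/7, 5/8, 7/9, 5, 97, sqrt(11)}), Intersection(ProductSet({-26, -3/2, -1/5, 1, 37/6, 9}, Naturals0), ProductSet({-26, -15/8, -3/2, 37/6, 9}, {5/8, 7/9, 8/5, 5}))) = Union(ProductSet({-87/4, 1}, {-1/7, 5/8, 7/9, 5, 97, sqrt(11)}), ProductSet({-26, -3/2, 37/6, 9}, {5}))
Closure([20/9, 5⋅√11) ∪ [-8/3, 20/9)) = [-8/3, 5⋅√11]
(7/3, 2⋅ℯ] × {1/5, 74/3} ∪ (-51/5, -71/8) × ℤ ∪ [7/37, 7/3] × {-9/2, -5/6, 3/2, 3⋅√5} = ((-51/5, -71/8) × ℤ) ∪ ((7/3, 2⋅ℯ] × {1/5, 74/3}) ∪ ([7/37, 7/3] × {-9/2, -5/6, 3/2, 3⋅√5})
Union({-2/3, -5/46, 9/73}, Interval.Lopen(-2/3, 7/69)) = Union({9/73}, Interval(-2/3, 7/69))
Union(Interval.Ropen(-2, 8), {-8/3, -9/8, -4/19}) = Union({-8/3}, Interval.Ropen(-2, 8))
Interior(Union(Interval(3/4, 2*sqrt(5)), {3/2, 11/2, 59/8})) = Interval.open(3/4, 2*sqrt(5))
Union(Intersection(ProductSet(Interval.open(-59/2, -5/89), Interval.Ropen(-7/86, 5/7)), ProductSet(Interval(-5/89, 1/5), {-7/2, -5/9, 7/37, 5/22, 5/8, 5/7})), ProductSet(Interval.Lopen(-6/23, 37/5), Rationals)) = ProductSet(Interval.Lopen(-6/23, 37/5), Rationals)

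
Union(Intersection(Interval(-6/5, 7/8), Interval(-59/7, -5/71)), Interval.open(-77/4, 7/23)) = Interval.open(-77/4, 7/23)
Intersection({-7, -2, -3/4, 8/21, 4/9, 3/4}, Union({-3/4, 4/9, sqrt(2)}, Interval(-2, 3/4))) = {-2, -3/4, 8/21, 4/9, 3/4}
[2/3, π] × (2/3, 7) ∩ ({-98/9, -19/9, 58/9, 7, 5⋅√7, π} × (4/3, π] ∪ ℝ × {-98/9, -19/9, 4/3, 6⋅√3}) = ({π} × (4/3, π]) ∪ ([2/3, π] × {4/3})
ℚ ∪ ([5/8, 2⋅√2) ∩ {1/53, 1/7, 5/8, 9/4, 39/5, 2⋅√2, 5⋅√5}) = ℚ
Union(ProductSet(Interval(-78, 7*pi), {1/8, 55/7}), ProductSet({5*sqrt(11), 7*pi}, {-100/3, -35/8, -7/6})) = Union(ProductSet({5*sqrt(11), 7*pi}, {-100/3, -35/8, -7/6}), ProductSet(Interval(-78, 7*pi), {1/8, 55/7}))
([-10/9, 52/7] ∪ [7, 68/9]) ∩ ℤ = {-1, 0, …, 7}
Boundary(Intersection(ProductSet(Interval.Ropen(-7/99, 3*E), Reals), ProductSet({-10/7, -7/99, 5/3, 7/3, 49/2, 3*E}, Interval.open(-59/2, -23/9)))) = ProductSet({-7/99, 5/3, 7/3}, Interval(-59/2, -23/9))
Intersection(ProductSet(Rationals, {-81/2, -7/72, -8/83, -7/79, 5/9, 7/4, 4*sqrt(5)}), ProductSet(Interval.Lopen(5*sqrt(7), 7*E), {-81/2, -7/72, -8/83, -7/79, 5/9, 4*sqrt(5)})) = ProductSet(Intersection(Interval.Lopen(5*sqrt(7), 7*E), Rationals), {-81/2, -7/72, -8/83, -7/79, 5/9, 4*sqrt(5)})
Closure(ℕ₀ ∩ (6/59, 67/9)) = {1, 2, …, 7}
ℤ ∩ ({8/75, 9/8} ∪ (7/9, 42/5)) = {1, 2, …, 8}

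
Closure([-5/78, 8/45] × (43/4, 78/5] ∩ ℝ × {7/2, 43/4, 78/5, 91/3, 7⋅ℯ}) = [-5/78, 8/45] × {78/5}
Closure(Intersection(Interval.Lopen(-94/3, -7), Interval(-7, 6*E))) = {-7}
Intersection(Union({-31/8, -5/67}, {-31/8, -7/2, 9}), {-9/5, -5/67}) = {-5/67}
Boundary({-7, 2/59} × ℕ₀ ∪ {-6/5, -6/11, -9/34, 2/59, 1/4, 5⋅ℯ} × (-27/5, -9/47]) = ({-7, 2/59} × ℕ₀) ∪ ({-6/5, -6/11, -9/34, 2/59, 1/4, 5⋅ℯ} × [-27/5, -9/47])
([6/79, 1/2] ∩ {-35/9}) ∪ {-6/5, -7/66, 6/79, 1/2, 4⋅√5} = {-6/5, -7/66, 6/79, 1/2, 4⋅√5}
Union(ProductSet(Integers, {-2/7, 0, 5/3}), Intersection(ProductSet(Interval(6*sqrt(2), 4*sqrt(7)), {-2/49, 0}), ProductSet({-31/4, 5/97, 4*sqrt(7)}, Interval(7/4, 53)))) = ProductSet(Integers, {-2/7, 0, 5/3})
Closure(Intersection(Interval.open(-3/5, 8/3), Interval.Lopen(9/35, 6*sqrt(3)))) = Interval(9/35, 8/3)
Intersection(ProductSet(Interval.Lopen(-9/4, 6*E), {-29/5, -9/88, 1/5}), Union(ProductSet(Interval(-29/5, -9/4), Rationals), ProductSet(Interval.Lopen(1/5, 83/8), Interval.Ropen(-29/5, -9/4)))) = ProductSet(Interval.Lopen(1/5, 83/8), {-29/5})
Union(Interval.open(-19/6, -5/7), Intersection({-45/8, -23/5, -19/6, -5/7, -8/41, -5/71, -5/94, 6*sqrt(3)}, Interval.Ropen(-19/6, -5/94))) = Union({-8/41, -5/71}, Interval(-19/6, -5/7))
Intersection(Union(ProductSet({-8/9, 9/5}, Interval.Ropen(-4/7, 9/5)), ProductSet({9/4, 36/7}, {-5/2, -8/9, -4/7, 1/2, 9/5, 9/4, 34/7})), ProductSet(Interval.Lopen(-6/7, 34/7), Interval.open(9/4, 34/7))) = EmptySet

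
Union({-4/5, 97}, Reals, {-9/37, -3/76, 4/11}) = Reals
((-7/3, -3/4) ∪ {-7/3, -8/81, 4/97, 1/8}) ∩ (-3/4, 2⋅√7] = {-8/81, 4/97, 1/8}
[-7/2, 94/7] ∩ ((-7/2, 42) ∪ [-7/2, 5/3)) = [-7/2, 94/7]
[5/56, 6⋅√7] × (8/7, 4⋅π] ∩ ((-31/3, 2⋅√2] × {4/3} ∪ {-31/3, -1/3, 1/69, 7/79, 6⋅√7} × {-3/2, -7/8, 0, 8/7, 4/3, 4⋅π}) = ({6⋅√7} × {4/3, 4⋅π}) ∪ ([5/56, 2⋅√2] × {4/3})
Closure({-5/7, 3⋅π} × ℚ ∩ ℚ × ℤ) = {-5/7} × ℤ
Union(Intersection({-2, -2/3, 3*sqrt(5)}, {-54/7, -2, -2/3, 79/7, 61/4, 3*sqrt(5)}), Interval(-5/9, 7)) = Union({-2, -2/3}, Interval(-5/9, 7))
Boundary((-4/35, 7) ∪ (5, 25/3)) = {-4/35, 25/3}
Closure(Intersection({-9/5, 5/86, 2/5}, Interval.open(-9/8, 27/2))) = {5/86, 2/5}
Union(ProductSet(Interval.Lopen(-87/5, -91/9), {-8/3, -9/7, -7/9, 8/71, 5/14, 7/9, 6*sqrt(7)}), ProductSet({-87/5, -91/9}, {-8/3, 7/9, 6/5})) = Union(ProductSet({-87/5, -91/9}, {-8/3, 7/9, 6/5}), ProductSet(Interval.Lopen(-87/5, -91/9), {-8/3, -9/7, -7/9, 8/71, 5/14, 7/9, 6*sqrt(7)}))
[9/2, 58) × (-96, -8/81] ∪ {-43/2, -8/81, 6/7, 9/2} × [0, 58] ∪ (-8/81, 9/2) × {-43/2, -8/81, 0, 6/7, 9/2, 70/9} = ({-43/2, -8/81, 6/7, 9/2} × [0, 58]) ∪ ([9/2, 58) × (-96, -8/81]) ∪ ((-8/81, 9/2) × {-43/2, -8/81, 0, 6/7, 9/2, 70/9})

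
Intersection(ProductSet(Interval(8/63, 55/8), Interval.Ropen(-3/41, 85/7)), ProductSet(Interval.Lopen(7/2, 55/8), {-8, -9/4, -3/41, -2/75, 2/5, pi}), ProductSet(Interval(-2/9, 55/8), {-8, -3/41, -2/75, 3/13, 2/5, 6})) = ProductSet(Interval.Lopen(7/2, 55/8), {-3/41, -2/75, 2/5})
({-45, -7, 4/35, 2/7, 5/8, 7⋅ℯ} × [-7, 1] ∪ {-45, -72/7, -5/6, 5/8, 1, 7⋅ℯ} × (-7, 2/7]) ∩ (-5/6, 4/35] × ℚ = {4/35} × (ℚ ∩ [-7, 1])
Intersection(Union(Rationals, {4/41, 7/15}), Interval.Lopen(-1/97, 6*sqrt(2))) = Intersection(Interval.Lopen(-1/97, 6*sqrt(2)), Rationals)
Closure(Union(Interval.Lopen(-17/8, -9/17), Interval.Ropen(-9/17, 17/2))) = Interval(-17/8, 17/2)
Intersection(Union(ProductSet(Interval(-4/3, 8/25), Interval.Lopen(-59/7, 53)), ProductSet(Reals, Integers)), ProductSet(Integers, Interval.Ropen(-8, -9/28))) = Union(ProductSet(Integers, Range(-8, 0, 1)), ProductSet(Range(-1, 1, 1), Interval.Ropen(-8, -9/28)))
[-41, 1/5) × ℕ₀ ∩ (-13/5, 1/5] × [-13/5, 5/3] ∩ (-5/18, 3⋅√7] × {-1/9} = ∅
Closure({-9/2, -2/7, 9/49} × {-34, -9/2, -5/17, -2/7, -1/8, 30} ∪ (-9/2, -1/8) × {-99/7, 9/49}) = ([-9/2, -1/8] × {-99/7, 9/49}) ∪ ({-9/2, -2/7, 9/49} × {-34, -9/2, -5/17, -2/7, -1/8, 30})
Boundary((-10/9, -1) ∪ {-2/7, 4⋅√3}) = {-10/9, -1, -2/7, 4⋅√3}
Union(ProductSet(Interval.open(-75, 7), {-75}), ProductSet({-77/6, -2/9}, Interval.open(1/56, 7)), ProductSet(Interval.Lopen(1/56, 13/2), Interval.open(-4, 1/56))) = Union(ProductSet({-77/6, -2/9}, Interval.open(1/56, 7)), ProductSet(Interval.open(-75, 7), {-75}), ProductSet(Interval.Lopen(1/56, 13/2), Interval.open(-4, 1/56)))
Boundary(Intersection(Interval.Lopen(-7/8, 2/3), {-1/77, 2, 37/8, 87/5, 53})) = {-1/77}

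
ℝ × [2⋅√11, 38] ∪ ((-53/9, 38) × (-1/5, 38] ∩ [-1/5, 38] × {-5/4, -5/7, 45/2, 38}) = ℝ × [2⋅√11, 38]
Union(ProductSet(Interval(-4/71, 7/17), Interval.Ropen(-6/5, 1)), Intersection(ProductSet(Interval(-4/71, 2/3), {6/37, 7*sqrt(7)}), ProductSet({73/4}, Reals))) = ProductSet(Interval(-4/71, 7/17), Interval.Ropen(-6/5, 1))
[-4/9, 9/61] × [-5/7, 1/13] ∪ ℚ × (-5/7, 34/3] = (ℚ × (-5/7, 34/3]) ∪ ([-4/9, 9/61] × [-5/7, 1/13])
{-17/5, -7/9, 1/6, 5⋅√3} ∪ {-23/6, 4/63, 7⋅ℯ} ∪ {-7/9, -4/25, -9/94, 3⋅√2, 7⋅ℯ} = {-23/6, -17/5, -7/9, -4/25, -9/94, 4/63, 1/6, 3⋅√2, 5⋅√3, 7⋅ℯ}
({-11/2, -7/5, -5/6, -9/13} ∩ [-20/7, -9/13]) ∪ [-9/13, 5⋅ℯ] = {-7/5, -5/6} ∪ [-9/13, 5⋅ℯ]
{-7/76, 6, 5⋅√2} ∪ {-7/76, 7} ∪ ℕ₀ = {-7/76, 5⋅√2} ∪ ℕ₀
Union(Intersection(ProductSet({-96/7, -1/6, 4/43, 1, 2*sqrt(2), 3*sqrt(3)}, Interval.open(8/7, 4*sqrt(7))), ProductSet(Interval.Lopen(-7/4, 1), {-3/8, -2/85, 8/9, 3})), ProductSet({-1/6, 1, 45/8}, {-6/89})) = Union(ProductSet({-1/6, 4/43, 1}, {3}), ProductSet({-1/6, 1, 45/8}, {-6/89}))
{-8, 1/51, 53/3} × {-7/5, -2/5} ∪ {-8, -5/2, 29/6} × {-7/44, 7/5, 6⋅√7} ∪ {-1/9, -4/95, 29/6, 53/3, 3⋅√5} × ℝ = ({-8, 1/51, 53/3} × {-7/5, -2/5}) ∪ ({-1/9, -4/95, 29/6, 53/3, 3⋅√5} × ℝ) ∪ ({-8, -5/2, 29/6} × {-7/44, 7/5, 6⋅√7})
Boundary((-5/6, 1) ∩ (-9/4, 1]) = {-5/6, 1}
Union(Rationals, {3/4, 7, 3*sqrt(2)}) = Union({3*sqrt(2)}, Rationals)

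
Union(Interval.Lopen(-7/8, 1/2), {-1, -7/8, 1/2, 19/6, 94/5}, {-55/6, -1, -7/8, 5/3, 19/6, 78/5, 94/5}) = Union({-55/6, -1, 5/3, 19/6, 78/5, 94/5}, Interval(-7/8, 1/2))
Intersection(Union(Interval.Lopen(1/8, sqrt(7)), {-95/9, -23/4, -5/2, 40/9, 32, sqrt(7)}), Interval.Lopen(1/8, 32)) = Union({40/9, 32}, Interval.Lopen(1/8, sqrt(7)))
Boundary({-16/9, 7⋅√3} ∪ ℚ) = ℝ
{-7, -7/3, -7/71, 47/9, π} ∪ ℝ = ℝ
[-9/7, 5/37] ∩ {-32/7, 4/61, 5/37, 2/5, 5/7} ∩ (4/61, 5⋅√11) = {5/37}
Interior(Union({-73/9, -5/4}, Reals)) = Reals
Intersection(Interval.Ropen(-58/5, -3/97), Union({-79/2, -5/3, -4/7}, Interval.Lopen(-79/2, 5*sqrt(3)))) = Interval.Ropen(-58/5, -3/97)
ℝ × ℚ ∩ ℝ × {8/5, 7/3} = ℝ × {8/5, 7/3}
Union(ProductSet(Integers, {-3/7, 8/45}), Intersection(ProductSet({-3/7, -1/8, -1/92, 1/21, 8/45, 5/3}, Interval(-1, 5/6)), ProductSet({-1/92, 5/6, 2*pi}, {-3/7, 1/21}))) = Union(ProductSet({-1/92}, {-3/7, 1/21}), ProductSet(Integers, {-3/7, 8/45}))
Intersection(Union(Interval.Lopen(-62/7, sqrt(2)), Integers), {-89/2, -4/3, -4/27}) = {-4/3, -4/27}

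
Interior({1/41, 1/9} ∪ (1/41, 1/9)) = (1/41, 1/9)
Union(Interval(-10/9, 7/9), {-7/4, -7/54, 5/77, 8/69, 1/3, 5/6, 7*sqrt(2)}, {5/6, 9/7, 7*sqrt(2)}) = Union({-7/4, 5/6, 9/7, 7*sqrt(2)}, Interval(-10/9, 7/9))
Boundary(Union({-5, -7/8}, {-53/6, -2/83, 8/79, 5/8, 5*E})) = {-53/6, -5, -7/8, -2/83, 8/79, 5/8, 5*E}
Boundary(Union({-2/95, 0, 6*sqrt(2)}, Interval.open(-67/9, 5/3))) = {-67/9, 5/3, 6*sqrt(2)}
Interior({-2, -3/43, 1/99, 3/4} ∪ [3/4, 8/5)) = (3/4, 8/5)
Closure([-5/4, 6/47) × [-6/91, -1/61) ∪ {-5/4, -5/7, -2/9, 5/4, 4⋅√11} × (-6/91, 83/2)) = ({-5/4, 6/47} × [-6/91, -1/61]) ∪ ([-5/4, 6/47] × {-6/91, -1/61}) ∪ ([-5/4, 6/47) × [-6/91, -1/61)) ∪ ({-5/4, -5/7, -2/9, 5/4, 4⋅√11} × [-6/91, 83/2])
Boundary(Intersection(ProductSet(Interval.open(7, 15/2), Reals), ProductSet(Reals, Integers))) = ProductSet(Interval(7, 15/2), Integers)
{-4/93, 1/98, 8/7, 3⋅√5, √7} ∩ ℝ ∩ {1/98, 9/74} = {1/98}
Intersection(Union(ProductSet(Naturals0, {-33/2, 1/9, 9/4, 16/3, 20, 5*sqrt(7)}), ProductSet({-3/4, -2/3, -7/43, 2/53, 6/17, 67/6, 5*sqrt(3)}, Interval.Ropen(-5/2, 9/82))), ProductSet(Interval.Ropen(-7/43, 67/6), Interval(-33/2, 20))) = Union(ProductSet({-7/43, 2/53, 6/17, 5*sqrt(3)}, Interval.Ropen(-5/2, 9/82)), ProductSet(Range(0, 12, 1), {-33/2, 1/9, 9/4, 16/3, 20, 5*sqrt(7)}))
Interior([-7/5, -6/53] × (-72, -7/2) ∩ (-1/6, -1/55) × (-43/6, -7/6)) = (-1/6, -6/53) × (-43/6, -7/2)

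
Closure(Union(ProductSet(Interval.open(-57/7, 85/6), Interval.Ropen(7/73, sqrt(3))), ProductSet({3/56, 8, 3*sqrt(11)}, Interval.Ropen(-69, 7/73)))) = Union(ProductSet({-57/7, 85/6}, Interval(7/73, sqrt(3))), ProductSet({3/56, 8, 3*sqrt(11)}, Interval(-69, 7/73)), ProductSet(Interval(-57/7, 85/6), {7/73, sqrt(3)}), ProductSet(Interval.open(-57/7, 85/6), Interval.Ropen(7/73, sqrt(3))))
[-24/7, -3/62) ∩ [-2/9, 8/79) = [-2/9, -3/62)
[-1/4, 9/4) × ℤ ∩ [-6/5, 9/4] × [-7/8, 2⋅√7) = [-1/4, 9/4) × {0, 1, …, 5}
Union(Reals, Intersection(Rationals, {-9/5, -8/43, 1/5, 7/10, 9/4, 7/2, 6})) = Reals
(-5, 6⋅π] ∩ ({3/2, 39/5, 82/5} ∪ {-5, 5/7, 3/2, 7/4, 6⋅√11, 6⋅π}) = {5/7, 3/2, 7/4, 39/5, 82/5, 6⋅π}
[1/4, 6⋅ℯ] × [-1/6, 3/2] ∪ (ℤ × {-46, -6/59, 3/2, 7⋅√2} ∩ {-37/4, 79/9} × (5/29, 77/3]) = [1/4, 6⋅ℯ] × [-1/6, 3/2]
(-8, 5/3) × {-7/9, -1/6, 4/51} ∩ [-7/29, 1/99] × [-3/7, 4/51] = [-7/29, 1/99] × {-1/6, 4/51}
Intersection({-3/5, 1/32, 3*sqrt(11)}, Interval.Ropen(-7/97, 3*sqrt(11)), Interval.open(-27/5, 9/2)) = {1/32}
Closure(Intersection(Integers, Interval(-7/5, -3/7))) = Range(-1, 0, 1)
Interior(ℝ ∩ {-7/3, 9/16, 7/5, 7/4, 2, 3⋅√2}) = ∅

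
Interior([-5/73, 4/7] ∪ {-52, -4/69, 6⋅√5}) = (-5/73, 4/7)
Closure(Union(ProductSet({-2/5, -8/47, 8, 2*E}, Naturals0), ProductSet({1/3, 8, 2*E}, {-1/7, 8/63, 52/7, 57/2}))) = Union(ProductSet({1/3, 8, 2*E}, {-1/7, 8/63, 52/7, 57/2}), ProductSet({-2/5, -8/47, 8, 2*E}, Naturals0))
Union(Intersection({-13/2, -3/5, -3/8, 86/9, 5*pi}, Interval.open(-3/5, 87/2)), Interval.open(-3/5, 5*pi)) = Interval.Lopen(-3/5, 5*pi)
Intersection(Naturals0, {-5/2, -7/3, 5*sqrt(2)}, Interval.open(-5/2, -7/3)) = EmptySet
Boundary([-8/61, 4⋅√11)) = {-8/61, 4⋅√11}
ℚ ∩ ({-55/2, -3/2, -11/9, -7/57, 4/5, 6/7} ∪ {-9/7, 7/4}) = {-55/2, -3/2, -9/7, -11/9, -7/57, 4/5, 6/7, 7/4}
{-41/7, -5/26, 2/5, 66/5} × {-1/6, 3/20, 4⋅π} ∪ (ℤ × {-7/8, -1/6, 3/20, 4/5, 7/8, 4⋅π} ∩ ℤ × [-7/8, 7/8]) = (ℤ × {-7/8, -1/6, 3/20, 4/5, 7/8}) ∪ ({-41/7, -5/26, 2/5, 66/5} × {-1/6, 3/20, 4⋅π})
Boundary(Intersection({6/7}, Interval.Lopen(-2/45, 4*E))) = {6/7}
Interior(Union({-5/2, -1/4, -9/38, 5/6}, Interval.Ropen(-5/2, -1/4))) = Interval.open(-5/2, -1/4)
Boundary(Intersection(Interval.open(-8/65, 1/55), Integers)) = Range(0, 1, 1)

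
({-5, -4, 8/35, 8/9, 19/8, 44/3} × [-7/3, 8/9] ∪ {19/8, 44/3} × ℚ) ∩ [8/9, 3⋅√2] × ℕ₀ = ({19/8} × ℕ₀) ∪ ({8/9, 19/8} × {0})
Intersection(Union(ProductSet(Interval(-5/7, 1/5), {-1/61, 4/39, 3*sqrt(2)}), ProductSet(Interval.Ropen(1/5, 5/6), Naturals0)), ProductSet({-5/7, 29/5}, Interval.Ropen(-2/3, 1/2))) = ProductSet({-5/7}, {-1/61, 4/39})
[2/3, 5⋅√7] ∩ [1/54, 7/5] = [2/3, 7/5]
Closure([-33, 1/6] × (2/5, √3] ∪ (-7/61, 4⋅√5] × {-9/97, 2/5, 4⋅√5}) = ([-33, 1/6] × [2/5, √3]) ∪ ([-7/61, 4⋅√5] × {-9/97, 2/5, 4⋅√5})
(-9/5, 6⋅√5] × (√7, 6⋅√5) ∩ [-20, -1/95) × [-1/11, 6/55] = ∅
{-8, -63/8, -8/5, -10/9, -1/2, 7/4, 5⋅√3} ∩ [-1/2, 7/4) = {-1/2}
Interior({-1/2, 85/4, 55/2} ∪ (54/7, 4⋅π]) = (54/7, 4⋅π)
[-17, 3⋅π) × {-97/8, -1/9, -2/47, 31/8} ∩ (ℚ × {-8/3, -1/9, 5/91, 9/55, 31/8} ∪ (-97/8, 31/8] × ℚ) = ((-97/8, 31/8] × {-97/8, -1/9, -2/47, 31/8}) ∪ ((ℚ ∩ [-17, 3⋅π)) × {-1/9, 31/8})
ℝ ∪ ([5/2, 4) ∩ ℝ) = (-∞, ∞)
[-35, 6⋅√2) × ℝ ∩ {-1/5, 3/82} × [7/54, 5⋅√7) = {-1/5, 3/82} × [7/54, 5⋅√7)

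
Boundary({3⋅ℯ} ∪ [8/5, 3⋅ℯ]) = {8/5, 3⋅ℯ}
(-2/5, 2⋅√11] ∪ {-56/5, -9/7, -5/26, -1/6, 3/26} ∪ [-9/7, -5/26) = {-56/5} ∪ [-9/7, 2⋅√11]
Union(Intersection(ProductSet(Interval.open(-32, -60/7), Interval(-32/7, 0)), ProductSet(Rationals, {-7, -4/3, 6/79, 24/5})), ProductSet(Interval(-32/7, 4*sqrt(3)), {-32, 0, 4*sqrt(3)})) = Union(ProductSet(Intersection(Interval.open(-32, -60/7), Rationals), {-4/3}), ProductSet(Interval(-32/7, 4*sqrt(3)), {-32, 0, 4*sqrt(3)}))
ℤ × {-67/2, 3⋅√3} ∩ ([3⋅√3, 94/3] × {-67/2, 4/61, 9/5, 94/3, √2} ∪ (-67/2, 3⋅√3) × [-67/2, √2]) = ({-33, -32, …, 5} ∪ {6, 7, …, 31}) × {-67/2}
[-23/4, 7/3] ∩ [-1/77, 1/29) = [-1/77, 1/29)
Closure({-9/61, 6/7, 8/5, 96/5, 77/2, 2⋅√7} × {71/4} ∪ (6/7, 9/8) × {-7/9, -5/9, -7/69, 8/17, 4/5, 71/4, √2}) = ({-9/61, 6/7, 8/5, 96/5, 77/2, 2⋅√7} × {71/4}) ∪ ([6/7, 9/8] × {-7/9, -5/9, -7/69, 8/17, 4/5, 71/4, √2})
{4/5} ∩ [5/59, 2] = {4/5}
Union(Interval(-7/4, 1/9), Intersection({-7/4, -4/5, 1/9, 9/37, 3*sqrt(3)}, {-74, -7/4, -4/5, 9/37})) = Union({9/37}, Interval(-7/4, 1/9))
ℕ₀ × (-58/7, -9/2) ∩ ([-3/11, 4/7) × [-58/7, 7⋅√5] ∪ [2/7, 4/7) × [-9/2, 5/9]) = {0} × (-58/7, -9/2)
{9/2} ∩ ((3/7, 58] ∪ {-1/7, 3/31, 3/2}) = {9/2}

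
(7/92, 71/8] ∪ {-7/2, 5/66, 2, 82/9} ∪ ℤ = ℤ ∪ {-7/2, 5/66, 82/9} ∪ (7/92, 71/8]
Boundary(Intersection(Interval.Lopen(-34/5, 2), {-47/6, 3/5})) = {3/5}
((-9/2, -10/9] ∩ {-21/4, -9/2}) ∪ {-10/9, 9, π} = {-10/9, 9, π}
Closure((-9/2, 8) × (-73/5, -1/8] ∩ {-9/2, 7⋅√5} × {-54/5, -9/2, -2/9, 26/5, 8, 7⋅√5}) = ∅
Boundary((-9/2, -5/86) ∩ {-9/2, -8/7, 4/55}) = {-8/7}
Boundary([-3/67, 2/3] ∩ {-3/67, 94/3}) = {-3/67}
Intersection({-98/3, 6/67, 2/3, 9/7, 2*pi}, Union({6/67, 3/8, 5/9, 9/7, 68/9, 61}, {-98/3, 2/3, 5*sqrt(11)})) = {-98/3, 6/67, 2/3, 9/7}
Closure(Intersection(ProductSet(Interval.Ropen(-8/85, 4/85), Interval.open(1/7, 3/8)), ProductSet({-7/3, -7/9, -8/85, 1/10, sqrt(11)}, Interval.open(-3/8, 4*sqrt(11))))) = ProductSet({-8/85}, Interval(1/7, 3/8))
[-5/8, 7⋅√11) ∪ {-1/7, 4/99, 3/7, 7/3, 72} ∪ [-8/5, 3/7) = [-8/5, 7⋅√11) ∪ {72}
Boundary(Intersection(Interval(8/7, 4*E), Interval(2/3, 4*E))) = {8/7, 4*E}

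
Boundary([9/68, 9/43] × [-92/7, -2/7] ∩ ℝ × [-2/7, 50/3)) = [9/68, 9/43] × {-2/7}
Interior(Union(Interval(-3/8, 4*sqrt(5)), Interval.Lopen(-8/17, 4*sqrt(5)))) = Interval.open(-8/17, 4*sqrt(5))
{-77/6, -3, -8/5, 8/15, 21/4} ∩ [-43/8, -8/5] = {-3, -8/5}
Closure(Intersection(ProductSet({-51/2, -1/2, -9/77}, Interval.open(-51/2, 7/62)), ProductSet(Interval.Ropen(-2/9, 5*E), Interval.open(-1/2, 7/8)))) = ProductSet({-9/77}, Interval(-1/2, 7/62))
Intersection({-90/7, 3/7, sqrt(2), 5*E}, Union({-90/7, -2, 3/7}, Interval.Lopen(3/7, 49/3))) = {-90/7, 3/7, sqrt(2), 5*E}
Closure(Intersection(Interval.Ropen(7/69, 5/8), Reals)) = Interval(7/69, 5/8)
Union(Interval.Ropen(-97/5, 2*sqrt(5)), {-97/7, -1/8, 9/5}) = Interval.Ropen(-97/5, 2*sqrt(5))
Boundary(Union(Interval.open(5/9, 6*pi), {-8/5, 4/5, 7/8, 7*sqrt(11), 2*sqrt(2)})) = {-8/5, 5/9, 7*sqrt(11), 6*pi}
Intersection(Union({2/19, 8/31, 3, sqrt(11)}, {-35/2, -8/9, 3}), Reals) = {-35/2, -8/9, 2/19, 8/31, 3, sqrt(11)}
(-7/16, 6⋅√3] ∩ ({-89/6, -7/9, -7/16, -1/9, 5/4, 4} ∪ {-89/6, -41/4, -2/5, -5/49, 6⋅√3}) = {-2/5, -1/9, -5/49, 5/4, 4, 6⋅√3}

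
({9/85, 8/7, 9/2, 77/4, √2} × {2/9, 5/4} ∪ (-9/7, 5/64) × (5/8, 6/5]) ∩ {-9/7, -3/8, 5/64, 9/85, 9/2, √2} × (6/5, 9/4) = {9/85, 9/2, √2} × {5/4}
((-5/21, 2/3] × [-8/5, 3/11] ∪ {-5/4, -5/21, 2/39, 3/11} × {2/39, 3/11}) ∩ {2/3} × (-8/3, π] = {2/3} × [-8/5, 3/11]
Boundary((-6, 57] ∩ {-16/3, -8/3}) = {-16/3, -8/3}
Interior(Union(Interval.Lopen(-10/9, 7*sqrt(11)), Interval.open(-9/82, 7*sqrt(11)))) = Interval.open(-10/9, 7*sqrt(11))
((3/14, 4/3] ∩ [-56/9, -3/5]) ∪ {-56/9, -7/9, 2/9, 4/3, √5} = {-56/9, -7/9, 2/9, 4/3, √5}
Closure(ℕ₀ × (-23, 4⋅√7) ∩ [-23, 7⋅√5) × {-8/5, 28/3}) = {0, 1, …, 15} × {-8/5, 28/3}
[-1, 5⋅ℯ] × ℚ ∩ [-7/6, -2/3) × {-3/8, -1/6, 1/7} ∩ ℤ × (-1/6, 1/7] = {-1} × {1/7}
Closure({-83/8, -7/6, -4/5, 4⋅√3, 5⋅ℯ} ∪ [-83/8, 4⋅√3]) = [-83/8, 4⋅√3] ∪ {5⋅ℯ}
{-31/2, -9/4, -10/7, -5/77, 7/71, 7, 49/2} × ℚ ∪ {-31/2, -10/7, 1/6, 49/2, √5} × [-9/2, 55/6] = ({-31/2, -9/4, -10/7, -5/77, 7/71, 7, 49/2} × ℚ) ∪ ({-31/2, -10/7, 1/6, 49/2, √5} × [-9/2, 55/6])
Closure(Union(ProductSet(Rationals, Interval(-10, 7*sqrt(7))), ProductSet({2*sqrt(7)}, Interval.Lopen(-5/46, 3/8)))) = ProductSet(Reals, Interval(-10, 7*sqrt(7)))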